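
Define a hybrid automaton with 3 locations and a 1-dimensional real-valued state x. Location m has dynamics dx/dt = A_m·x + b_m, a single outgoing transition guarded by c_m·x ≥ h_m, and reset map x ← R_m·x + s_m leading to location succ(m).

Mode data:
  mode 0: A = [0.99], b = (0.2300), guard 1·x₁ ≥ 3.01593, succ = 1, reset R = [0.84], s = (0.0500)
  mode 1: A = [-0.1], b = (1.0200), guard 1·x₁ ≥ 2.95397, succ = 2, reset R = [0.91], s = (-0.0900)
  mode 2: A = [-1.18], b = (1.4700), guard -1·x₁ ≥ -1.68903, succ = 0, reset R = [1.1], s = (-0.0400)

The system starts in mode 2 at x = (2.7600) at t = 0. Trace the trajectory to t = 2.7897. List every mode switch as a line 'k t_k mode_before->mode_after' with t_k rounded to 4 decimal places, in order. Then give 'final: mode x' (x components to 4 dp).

Mode 2: guard c·x = -1.6890 hit at Δt = 1.0411 (t = 1.0411), x⁻ = (1.6890) → reset → x⁺ = (1.8179), jump to mode 0
Mode 0: guard c·x = 3.0159 hit at Δt = 0.4648 (t = 1.5059), x⁻ = (3.0159) → reset → x⁺ = (2.5834), jump to mode 1
Mode 1: guard c·x = 2.9540 hit at Δt = 0.4988 (t = 2.0047), x⁻ = (2.9540) → reset → x⁺ = (2.5981), jump to mode 2
Mode 2: flow for 0.7850 to horizon, guard not reached → x = (1.7813)

1 1.0411 2->0
2 1.5059 0->1
3 2.0047 1->2
final: 2 1.7813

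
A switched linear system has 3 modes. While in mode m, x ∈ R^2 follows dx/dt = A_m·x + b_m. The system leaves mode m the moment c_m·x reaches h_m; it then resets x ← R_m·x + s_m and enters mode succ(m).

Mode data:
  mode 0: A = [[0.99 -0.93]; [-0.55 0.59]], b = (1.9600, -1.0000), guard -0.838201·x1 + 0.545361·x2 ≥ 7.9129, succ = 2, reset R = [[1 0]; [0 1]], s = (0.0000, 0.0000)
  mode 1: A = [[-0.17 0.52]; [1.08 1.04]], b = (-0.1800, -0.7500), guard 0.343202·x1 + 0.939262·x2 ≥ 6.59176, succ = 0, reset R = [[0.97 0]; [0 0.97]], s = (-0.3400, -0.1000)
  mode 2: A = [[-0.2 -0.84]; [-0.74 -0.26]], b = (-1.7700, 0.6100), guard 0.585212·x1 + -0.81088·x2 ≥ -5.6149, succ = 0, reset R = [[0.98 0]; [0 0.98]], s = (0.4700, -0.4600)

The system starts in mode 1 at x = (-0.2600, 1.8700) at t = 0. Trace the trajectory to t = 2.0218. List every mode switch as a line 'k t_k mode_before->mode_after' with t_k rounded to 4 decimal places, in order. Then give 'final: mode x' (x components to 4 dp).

1 1.3419 1->0
final: 0 -1.6181 8.1474

Mode 1: guard c·x = 6.5918 hit at Δt = 1.3419 (t = 1.3419), x⁻ = (1.7482, 6.3792) → reset → x⁺ = (1.3557, 6.0879), jump to mode 0
Mode 0: flow for 0.6799 to horizon, guard not reached → x = (-1.6181, 8.1474)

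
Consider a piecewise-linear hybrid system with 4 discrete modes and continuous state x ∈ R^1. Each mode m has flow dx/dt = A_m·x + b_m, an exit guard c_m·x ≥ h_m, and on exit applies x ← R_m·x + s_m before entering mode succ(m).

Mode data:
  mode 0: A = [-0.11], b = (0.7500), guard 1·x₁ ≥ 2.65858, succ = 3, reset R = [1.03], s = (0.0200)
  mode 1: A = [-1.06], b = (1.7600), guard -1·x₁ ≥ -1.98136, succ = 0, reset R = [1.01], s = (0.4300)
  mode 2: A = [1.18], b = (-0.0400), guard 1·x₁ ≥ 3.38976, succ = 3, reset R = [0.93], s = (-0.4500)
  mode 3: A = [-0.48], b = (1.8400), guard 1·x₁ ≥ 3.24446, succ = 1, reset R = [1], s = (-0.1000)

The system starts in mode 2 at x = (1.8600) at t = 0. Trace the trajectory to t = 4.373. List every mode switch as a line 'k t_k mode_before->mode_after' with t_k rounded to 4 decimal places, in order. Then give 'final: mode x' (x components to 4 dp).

1 0.5157 2->3
2 1.8751 3->1
3 3.3196 1->0
4 3.8035 0->3
final: 3 3.0155

Mode 2: guard c·x = 3.3898 hit at Δt = 0.5157 (t = 0.5157), x⁻ = (3.3898) → reset → x⁺ = (2.7025), jump to mode 3
Mode 3: guard c·x = 3.2445 hit at Δt = 1.3594 (t = 1.8751), x⁻ = (3.2445) → reset → x⁺ = (3.1445), jump to mode 1
Mode 1: guard c·x = -1.9814 hit at Δt = 1.4445 (t = 3.3196), x⁻ = (1.9814) → reset → x⁺ = (2.4312), jump to mode 0
Mode 0: guard c·x = 2.6586 hit at Δt = 0.4839 (t = 3.8035), x⁻ = (2.6586) → reset → x⁺ = (2.7583), jump to mode 3
Mode 3: flow for 0.5695 to horizon, guard not reached → x = (3.0155)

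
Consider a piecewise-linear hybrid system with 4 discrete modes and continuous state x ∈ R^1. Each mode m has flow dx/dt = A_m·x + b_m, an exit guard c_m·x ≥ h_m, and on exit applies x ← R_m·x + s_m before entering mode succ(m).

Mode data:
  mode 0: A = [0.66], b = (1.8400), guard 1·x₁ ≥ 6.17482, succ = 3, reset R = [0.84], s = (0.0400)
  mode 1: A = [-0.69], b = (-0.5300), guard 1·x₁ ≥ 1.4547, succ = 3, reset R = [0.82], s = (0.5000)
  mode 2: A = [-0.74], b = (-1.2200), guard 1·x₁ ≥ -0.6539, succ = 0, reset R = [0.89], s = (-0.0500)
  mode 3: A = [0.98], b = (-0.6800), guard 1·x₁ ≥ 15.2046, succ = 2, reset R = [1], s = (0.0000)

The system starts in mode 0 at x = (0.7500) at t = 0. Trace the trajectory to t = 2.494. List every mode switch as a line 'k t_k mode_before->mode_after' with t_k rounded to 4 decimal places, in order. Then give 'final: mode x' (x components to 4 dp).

1 1.4084 0->3
final: 3 13.8287

Mode 0: guard c·x = 6.1748 hit at Δt = 1.4084 (t = 1.4084), x⁻ = (6.1748) → reset → x⁺ = (5.2268), jump to mode 3
Mode 3: flow for 1.0856 to horizon, guard not reached → x = (13.8287)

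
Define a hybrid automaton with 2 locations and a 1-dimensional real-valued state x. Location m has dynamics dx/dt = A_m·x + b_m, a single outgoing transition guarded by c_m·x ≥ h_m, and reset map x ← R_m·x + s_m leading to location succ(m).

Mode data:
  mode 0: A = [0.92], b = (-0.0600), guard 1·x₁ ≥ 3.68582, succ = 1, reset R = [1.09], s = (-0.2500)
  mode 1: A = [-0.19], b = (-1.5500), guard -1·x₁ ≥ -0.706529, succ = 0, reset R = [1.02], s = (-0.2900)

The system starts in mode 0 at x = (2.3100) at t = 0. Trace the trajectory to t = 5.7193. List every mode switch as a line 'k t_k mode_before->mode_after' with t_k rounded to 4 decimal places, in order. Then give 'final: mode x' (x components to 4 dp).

Mode 0: guard c·x = 3.6858 hit at Δt = 0.5196 (t = 0.5196), x⁻ = (3.6858) → reset → x⁺ = (3.7675), jump to mode 1
Mode 1: guard c·x = -0.7065 hit at Δt = 1.5612 (t = 2.0808), x⁻ = (0.7065) → reset → x⁺ = (0.4307), jump to mode 0
Mode 0: guard c·x = 3.6858 hit at Δt = 2.4927 (t = 4.5735), x⁻ = (3.6858) → reset → x⁺ = (3.7675), jump to mode 1
Mode 1: flow for 1.1458 to horizon, guard not reached → x = (1.4345)

1 0.5196 0->1
2 2.0808 1->0
3 4.5735 0->1
final: 1 1.4345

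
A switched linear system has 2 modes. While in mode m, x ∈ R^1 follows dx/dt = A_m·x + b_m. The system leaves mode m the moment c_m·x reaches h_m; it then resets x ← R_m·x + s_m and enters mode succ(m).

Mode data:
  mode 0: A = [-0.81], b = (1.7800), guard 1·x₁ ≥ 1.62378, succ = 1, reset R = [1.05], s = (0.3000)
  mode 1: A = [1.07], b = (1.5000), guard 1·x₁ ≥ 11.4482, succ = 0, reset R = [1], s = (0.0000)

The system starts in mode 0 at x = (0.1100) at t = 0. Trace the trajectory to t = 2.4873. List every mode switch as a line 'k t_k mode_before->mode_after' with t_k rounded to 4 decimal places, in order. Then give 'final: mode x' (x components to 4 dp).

Mode 0: guard c·x = 1.6238 hit at Δt = 1.5945 (t = 1.5945), x⁻ = (1.6238) → reset → x⁺ = (2.0050), jump to mode 1
Mode 1: flow for 0.8928 to horizon, guard not reached → x = (7.4540)

1 1.5945 0->1
final: 1 7.4540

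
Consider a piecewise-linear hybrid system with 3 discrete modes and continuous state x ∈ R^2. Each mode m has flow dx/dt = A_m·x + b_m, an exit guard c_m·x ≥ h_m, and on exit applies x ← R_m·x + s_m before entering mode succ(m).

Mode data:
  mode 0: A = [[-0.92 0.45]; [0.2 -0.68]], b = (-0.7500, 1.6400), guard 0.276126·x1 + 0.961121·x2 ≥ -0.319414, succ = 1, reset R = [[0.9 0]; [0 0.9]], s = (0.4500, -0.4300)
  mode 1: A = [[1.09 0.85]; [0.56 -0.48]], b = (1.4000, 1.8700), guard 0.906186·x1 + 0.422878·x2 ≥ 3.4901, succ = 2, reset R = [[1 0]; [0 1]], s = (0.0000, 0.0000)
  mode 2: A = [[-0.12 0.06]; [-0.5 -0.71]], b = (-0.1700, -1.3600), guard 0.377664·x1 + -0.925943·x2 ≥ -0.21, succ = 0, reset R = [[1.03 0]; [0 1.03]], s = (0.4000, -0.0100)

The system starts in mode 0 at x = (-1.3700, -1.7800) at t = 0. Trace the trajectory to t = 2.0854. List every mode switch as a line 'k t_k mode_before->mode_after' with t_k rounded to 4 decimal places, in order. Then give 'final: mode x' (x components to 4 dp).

1 0.9471 0->1
final: 1 1.4883 1.4750

Mode 0: guard c·x = -0.3194 hit at Δt = 0.9471 (t = 0.9471), x⁻ = (-1.2346, 0.0224) → reset → x⁺ = (-0.6611, -0.4099), jump to mode 1
Mode 1: flow for 1.1383 to horizon, guard not reached → x = (1.4883, 1.4750)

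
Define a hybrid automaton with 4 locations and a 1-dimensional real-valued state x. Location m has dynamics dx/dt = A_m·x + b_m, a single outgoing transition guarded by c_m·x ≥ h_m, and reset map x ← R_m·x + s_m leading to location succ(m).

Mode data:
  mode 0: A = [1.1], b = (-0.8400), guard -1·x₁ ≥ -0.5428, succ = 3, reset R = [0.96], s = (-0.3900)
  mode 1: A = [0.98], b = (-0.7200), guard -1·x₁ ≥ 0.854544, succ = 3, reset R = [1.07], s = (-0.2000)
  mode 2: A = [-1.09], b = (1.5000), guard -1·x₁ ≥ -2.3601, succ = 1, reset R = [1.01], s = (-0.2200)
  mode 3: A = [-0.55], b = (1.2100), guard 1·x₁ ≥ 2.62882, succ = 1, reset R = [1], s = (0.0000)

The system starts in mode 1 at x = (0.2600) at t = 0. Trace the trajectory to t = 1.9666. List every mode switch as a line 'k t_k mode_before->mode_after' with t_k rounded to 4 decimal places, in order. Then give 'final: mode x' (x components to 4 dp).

Mode 1: guard c·x = 0.8545 hit at Δt = 1.2330 (t = 1.2330), x⁻ = (-0.8545) → reset → x⁺ = (-1.1144), jump to mode 3
Mode 3: flow for 0.7336 to horizon, guard not reached → x = (-0.0140)

1 1.2330 1->3
final: 3 -0.0140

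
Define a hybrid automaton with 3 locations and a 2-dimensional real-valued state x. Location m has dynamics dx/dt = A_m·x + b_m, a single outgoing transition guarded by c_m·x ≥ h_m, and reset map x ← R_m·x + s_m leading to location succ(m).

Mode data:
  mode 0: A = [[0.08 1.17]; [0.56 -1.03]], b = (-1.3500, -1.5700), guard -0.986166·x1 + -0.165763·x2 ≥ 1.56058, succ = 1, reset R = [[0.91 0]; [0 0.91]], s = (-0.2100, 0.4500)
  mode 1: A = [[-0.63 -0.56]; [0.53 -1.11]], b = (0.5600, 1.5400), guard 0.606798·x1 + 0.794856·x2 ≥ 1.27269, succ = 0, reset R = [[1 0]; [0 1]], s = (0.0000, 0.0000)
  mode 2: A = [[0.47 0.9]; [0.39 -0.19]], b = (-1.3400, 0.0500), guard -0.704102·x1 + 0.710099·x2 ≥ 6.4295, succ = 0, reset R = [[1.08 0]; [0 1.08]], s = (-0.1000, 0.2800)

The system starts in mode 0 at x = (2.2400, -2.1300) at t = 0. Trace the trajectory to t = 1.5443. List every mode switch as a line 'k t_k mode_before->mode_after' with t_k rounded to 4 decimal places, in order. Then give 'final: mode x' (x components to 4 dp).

1 1.0761 0->1
final: 1 -0.6681 -0.2630

Mode 0: guard c·x = 1.5606 hit at Δt = 1.0761 (t = 1.0761), x⁻ = (-1.3010, -1.6746) → reset → x⁺ = (-1.3939, -1.0739), jump to mode 1
Mode 1: flow for 0.4682 to horizon, guard not reached → x = (-0.6681, -0.2630)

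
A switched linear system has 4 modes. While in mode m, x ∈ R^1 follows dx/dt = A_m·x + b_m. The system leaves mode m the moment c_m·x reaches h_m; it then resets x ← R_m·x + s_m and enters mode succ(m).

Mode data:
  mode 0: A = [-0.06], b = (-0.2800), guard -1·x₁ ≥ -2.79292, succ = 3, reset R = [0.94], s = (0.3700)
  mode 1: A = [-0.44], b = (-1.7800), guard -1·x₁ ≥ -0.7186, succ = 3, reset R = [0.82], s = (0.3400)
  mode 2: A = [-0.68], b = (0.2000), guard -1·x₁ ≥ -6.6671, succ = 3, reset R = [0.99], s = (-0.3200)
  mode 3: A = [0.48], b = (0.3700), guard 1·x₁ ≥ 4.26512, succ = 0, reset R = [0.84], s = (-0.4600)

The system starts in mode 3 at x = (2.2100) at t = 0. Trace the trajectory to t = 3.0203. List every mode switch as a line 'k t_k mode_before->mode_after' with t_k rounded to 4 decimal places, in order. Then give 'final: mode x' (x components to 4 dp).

1 1.0925 3->0
2 1.8135 0->3
3 2.4188 3->0
final: 0 2.8466

Mode 3: guard c·x = 4.2651 hit at Δt = 1.0925 (t = 1.0925), x⁻ = (4.2651) → reset → x⁺ = (3.1227), jump to mode 0
Mode 0: guard c·x = -2.7929 hit at Δt = 0.7210 (t = 1.8135), x⁻ = (2.7929) → reset → x⁺ = (2.9953), jump to mode 3
Mode 3: guard c·x = 4.2651 hit at Δt = 0.6053 (t = 2.4188), x⁻ = (4.2651) → reset → x⁺ = (3.1227), jump to mode 0
Mode 0: flow for 0.6015 to horizon, guard not reached → x = (2.8466)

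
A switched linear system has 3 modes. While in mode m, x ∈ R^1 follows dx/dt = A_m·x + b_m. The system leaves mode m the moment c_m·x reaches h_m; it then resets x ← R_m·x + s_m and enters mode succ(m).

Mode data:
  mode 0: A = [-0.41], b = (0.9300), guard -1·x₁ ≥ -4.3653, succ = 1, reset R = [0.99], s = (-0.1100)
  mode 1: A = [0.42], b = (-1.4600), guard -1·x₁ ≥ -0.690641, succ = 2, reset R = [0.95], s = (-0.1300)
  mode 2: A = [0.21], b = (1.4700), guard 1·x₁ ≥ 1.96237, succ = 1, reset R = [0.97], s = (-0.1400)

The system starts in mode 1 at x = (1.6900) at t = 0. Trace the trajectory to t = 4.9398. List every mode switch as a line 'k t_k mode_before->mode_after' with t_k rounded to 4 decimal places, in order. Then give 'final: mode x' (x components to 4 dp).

Mode 1: guard c·x = -0.6906 hit at Δt = 1.0580 (t = 1.0580), x⁻ = (0.6906) → reset → x⁺ = (0.5261), jump to mode 2
Mode 2: guard c·x = 1.9624 hit at Δt = 0.8317 (t = 1.8897), x⁻ = (1.9624) → reset → x⁺ = (1.7635), jump to mode 1
Mode 1: guard c·x = -0.6906 hit at Δt = 1.1580 (t = 3.0477), x⁻ = (0.6906) → reset → x⁺ = (0.5261), jump to mode 2
Mode 2: guard c·x = 1.9624 hit at Δt = 0.8317 (t = 3.8794), x⁻ = (1.9624) → reset → x⁺ = (1.7635), jump to mode 1
Mode 1: flow for 1.0604 to horizon, guard not reached → x = (0.8026)

1 1.0580 1->2
2 1.8897 2->1
3 3.0477 1->2
4 3.8794 2->1
final: 1 0.8026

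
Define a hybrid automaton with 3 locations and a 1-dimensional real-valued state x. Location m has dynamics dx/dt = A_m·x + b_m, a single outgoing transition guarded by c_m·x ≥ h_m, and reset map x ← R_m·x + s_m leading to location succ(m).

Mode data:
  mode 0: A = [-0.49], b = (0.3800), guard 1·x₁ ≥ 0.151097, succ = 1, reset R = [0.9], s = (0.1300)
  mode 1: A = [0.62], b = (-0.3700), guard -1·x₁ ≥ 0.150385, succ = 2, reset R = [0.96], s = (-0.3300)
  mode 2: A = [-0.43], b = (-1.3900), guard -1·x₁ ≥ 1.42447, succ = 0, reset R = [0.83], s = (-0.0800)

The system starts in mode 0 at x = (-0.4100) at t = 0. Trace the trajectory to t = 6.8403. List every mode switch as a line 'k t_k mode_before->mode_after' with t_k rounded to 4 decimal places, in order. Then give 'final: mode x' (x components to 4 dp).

1 1.3084 0->1
2 2.6226 1->2
3 3.6047 2->0
4 6.0186 0->1
final: 1 0.0462

Mode 0: guard c·x = 0.1511 hit at Δt = 1.3084 (t = 1.3084), x⁻ = (0.1511) → reset → x⁺ = (0.2660), jump to mode 1
Mode 1: guard c·x = 0.1504 hit at Δt = 1.3142 (t = 2.6226), x⁻ = (-0.1504) → reset → x⁺ = (-0.4744), jump to mode 2
Mode 2: guard c·x = 1.4245 hit at Δt = 0.9821 (t = 3.6047), x⁻ = (-1.4245) → reset → x⁺ = (-1.2623), jump to mode 0
Mode 0: guard c·x = 0.1511 hit at Δt = 2.4139 (t = 6.0186), x⁻ = (0.1511) → reset → x⁺ = (0.2660), jump to mode 1
Mode 1: flow for 0.8217 to horizon, guard not reached → x = (0.0462)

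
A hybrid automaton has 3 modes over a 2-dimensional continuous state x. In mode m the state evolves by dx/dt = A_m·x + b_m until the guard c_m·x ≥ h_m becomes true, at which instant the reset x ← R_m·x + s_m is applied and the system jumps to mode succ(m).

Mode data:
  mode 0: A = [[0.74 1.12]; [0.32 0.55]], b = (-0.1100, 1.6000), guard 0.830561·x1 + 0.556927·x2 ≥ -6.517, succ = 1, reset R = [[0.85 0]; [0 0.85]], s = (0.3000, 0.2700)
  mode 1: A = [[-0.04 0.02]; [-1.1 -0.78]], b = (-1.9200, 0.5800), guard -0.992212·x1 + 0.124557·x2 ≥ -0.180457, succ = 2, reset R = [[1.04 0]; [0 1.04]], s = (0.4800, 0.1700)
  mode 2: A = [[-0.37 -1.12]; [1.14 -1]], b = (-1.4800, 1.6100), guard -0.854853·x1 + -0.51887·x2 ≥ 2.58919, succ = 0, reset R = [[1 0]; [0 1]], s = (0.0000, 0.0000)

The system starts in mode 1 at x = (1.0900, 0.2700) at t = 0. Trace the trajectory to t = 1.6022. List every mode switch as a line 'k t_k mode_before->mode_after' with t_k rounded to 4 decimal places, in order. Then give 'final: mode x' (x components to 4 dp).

1 0.4578 1->2
final: 2 -1.7028 0.5768

Mode 1: guard c·x = -0.1805 hit at Δt = 0.4578 (t = 0.4578), x⁻ = (0.2008, 0.1506) → reset → x⁺ = (0.6888, 0.3266), jump to mode 2
Mode 2: flow for 1.1444 to horizon, guard not reached → x = (-1.7028, 0.5768)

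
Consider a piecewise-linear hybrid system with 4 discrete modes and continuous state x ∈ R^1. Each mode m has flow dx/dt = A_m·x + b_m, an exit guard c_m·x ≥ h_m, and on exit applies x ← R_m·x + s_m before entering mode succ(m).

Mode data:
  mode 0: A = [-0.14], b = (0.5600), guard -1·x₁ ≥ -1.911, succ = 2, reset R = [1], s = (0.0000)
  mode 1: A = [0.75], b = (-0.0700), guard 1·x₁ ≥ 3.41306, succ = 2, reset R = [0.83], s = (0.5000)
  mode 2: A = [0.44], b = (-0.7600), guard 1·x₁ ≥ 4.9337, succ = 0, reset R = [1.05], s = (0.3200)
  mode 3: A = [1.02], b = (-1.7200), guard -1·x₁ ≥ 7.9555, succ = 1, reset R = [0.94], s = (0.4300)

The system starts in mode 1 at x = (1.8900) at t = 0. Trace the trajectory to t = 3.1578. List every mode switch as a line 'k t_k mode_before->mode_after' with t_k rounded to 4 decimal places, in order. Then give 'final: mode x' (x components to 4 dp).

Mode 1: guard c·x = 3.4131 hit at Δt = 0.8186 (t = 0.8186), x⁻ = (3.4131) → reset → x⁺ = (3.3328), jump to mode 2
Mode 2: guard c·x = 4.9337 hit at Δt = 1.5720 (t = 2.3906), x⁻ = (4.9337) → reset → x⁺ = (5.5004), jump to mode 0
Mode 0: flow for 0.7672 to horizon, guard not reached → x = (5.3476)

1 0.8186 1->2
2 2.3906 2->0
final: 0 5.3476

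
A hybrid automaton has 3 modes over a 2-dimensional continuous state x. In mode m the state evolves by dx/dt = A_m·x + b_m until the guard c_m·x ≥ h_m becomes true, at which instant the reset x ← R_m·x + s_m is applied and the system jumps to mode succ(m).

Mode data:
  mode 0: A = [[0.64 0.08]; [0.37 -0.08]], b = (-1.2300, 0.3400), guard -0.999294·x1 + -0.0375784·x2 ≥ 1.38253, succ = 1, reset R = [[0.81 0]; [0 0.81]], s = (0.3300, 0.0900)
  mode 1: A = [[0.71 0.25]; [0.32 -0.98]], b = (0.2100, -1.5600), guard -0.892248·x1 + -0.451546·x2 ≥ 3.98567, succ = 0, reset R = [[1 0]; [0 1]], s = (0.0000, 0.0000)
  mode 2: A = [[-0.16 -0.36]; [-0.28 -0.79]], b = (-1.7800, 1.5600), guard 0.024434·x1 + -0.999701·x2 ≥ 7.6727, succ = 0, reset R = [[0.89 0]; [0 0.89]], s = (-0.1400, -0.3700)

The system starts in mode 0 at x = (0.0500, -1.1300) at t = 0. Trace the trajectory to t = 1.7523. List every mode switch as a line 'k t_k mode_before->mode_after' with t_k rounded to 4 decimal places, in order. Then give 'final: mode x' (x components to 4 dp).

Mode 0: guard c·x = 1.3825 hit at Δt = 0.8282 (t = 0.8282), x⁻ = (-1.3473, -0.9618) → reset → x⁺ = (-0.7613, -0.6890), jump to mode 1
Mode 1: flow for 0.9241 to horizon, guard not reached → x = (-1.5413, -1.4511)

1 0.8282 0->1
final: 1 -1.5413 -1.4511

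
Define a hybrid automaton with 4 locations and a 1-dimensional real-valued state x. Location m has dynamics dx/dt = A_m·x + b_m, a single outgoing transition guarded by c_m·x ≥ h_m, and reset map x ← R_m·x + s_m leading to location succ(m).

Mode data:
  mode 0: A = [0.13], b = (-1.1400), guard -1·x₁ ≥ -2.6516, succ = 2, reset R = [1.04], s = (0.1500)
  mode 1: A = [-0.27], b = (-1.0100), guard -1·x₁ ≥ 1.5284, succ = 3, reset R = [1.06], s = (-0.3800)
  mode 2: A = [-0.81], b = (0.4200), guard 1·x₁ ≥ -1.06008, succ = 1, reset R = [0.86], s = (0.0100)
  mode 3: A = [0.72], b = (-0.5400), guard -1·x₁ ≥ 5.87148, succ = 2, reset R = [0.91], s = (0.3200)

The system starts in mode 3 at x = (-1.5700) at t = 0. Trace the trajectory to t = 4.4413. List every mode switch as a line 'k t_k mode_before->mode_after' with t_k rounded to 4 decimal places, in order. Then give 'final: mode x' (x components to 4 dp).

Mode 3: guard c·x = 5.8715 hit at Δt = 1.4566 (t = 1.4566), x⁻ = (-5.8715) → reset → x⁺ = (-5.0230), jump to mode 2
Mode 2: guard c·x = -1.0601 hit at Δt = 1.5503 (t = 3.0069), x⁻ = (-1.0601) → reset → x⁺ = (-0.9017), jump to mode 1
Mode 1: guard c·x = 1.5284 hit at Δt = 0.9238 (t = 3.9307), x⁻ = (-1.5284) → reset → x⁺ = (-2.0001), jump to mode 3
Mode 3: flow for 0.5106 to horizon, guard not reached → x = (-3.2220)

1 1.4566 3->2
2 3.0069 2->1
3 3.9307 1->3
final: 3 -3.2220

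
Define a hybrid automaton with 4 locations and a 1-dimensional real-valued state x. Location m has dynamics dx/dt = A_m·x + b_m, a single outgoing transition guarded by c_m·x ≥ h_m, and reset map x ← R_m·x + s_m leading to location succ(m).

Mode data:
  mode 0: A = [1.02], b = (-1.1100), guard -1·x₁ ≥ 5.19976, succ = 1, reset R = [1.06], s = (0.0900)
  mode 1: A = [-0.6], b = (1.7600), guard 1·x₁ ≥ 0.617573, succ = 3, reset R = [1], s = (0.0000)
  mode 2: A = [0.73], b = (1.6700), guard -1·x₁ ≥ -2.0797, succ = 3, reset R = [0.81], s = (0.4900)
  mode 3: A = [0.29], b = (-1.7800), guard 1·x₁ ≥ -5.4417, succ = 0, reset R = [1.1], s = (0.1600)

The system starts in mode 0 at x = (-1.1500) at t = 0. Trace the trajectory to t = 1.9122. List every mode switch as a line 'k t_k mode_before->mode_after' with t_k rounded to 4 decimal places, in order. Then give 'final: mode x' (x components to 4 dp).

1 1.0127 0->1
final: 1 -1.9370

Mode 0: guard c·x = 5.1998 hit at Δt = 1.0127 (t = 1.0127), x⁻ = (-5.1998) → reset → x⁺ = (-5.4217), jump to mode 1
Mode 1: flow for 0.8995 to horizon, guard not reached → x = (-1.9370)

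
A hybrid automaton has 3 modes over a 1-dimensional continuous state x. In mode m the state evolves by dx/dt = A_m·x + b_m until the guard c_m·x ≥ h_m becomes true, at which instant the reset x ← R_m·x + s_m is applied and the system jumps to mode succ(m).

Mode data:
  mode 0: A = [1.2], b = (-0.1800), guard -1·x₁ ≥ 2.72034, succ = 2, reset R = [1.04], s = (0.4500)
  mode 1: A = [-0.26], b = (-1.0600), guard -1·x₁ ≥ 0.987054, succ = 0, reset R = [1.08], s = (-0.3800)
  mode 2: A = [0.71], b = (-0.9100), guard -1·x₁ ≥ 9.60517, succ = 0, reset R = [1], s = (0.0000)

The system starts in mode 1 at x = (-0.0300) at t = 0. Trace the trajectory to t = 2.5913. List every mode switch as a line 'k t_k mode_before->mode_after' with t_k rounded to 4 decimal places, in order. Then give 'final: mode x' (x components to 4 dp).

1 1.0378 1->0
2 1.5269 0->2
final: 2 -6.5128

Mode 1: guard c·x = 0.9871 hit at Δt = 1.0378 (t = 1.0378), x⁻ = (-0.9871) → reset → x⁺ = (-1.4460), jump to mode 0
Mode 0: guard c·x = 2.7203 hit at Δt = 0.4891 (t = 1.5269), x⁻ = (-2.7203) → reset → x⁺ = (-2.3792), jump to mode 2
Mode 2: flow for 1.0644 to horizon, guard not reached → x = (-6.5128)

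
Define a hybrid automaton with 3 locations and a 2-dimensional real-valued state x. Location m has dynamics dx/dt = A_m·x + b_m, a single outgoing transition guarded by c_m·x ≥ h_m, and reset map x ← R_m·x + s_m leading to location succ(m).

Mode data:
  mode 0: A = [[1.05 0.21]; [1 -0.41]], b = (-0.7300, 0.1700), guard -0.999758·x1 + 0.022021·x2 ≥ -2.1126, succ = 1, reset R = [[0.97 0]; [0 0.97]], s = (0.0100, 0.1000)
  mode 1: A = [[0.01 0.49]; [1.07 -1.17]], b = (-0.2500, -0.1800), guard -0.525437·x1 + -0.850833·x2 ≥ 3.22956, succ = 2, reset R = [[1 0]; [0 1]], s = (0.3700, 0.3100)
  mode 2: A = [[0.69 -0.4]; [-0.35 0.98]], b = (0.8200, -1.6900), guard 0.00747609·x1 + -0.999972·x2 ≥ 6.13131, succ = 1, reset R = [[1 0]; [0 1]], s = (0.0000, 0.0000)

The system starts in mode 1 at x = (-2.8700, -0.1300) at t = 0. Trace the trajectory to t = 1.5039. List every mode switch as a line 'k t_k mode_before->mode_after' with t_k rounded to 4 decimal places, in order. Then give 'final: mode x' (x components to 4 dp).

Mode 1: guard c·x = 3.2296 hit at Δt = 0.6767 (t = 0.6767), x⁻ = (-3.3877, -1.7037) → reset → x⁺ = (-3.0177, -1.3937), jump to mode 2
Mode 2: flow for 0.8272 to horizon, guard not reached → x = (-3.3754, -3.8526)

1 0.6767 1->2
final: 2 -3.3754 -3.8526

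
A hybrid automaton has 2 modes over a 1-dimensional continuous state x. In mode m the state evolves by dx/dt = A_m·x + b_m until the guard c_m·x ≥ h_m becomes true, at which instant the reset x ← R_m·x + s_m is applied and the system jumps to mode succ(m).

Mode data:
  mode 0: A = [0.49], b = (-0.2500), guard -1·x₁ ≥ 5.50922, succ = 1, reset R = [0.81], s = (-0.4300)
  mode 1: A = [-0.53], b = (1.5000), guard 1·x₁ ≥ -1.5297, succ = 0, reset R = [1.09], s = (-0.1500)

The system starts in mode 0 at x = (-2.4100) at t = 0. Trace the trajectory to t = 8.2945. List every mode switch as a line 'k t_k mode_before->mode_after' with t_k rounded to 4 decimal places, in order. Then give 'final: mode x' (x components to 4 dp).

Mode 0: guard c·x = 5.5092 hit at Δt = 1.4762 (t = 1.4762), x⁻ = (-5.5092) → reset → x⁺ = (-4.8925), jump to mode 1
Mode 1: guard c·x = -1.5297 hit at Δt = 1.0787 (t = 2.5549), x⁻ = (-1.5297) → reset → x⁺ = (-1.8174), jump to mode 0
Mode 0: guard c·x = 5.5092 hit at Δt = 1.9391 (t = 4.4940), x⁻ = (-5.5092) → reset → x⁺ = (-4.8925), jump to mode 1
Mode 1: guard c·x = -1.5297 hit at Δt = 1.0787 (t = 5.5727), x⁻ = (-1.5297) → reset → x⁺ = (-1.8174), jump to mode 0
Mode 0: guard c·x = 5.5092 hit at Δt = 1.9391 (t = 7.5118), x⁻ = (-5.5092) → reset → x⁺ = (-4.8925), jump to mode 1
Mode 1: flow for 0.7827 to horizon, guard not reached → x = (-2.2703)

1 1.4762 0->1
2 2.5549 1->0
3 4.4940 0->1
4 5.5727 1->0
5 7.5118 0->1
final: 1 -2.2703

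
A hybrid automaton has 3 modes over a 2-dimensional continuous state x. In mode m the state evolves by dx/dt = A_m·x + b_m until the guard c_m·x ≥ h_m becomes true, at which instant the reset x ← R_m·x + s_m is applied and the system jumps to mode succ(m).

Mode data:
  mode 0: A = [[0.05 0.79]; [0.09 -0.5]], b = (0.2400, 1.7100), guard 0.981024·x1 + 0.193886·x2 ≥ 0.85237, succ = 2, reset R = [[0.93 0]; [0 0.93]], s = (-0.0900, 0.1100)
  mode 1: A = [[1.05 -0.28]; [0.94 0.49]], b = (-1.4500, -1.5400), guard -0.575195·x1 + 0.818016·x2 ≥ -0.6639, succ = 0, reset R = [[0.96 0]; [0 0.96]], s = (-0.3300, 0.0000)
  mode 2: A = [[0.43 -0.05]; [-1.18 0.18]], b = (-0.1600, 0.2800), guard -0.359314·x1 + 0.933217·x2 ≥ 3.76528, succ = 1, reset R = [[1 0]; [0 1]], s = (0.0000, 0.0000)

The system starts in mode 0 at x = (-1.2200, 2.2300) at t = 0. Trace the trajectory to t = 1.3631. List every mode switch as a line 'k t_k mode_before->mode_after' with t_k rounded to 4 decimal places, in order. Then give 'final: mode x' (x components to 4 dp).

1 0.7457 0->2
final: 2 0.1114 2.8440

Mode 0: guard c·x = 0.8524 hit at Δt = 0.7457 (t = 0.7457), x⁻ = (0.3594, 2.5778) → reset → x⁺ = (0.2442, 2.5073), jump to mode 2
Mode 2: flow for 0.6174 to horizon, guard not reached → x = (0.1114, 2.8440)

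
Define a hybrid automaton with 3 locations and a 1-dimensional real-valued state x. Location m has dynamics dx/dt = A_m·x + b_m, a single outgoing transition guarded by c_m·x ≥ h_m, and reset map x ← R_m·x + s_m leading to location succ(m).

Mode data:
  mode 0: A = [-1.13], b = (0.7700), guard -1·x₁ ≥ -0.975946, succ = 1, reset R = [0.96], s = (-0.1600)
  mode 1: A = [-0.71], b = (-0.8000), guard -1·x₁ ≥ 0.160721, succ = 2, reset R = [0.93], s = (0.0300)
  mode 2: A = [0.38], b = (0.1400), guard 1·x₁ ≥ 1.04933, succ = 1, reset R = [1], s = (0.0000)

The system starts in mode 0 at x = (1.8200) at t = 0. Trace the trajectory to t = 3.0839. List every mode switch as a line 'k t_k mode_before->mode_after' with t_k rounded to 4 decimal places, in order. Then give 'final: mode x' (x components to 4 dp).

Mode 0: guard c·x = -0.9759 hit at Δt = 1.1966 (t = 1.1966), x⁻ = (0.9759) → reset → x⁺ = (0.7769), jump to mode 1
Mode 1: guard c·x = 0.1607 hit at Δt = 0.9554 (t = 2.1520), x⁻ = (-0.1607) → reset → x⁺ = (-0.1195), jump to mode 2
Mode 2: flow for 0.9319 to horizon, guard not reached → x = (-0.0137)

1 1.1966 0->1
2 2.1520 1->2
final: 2 -0.0137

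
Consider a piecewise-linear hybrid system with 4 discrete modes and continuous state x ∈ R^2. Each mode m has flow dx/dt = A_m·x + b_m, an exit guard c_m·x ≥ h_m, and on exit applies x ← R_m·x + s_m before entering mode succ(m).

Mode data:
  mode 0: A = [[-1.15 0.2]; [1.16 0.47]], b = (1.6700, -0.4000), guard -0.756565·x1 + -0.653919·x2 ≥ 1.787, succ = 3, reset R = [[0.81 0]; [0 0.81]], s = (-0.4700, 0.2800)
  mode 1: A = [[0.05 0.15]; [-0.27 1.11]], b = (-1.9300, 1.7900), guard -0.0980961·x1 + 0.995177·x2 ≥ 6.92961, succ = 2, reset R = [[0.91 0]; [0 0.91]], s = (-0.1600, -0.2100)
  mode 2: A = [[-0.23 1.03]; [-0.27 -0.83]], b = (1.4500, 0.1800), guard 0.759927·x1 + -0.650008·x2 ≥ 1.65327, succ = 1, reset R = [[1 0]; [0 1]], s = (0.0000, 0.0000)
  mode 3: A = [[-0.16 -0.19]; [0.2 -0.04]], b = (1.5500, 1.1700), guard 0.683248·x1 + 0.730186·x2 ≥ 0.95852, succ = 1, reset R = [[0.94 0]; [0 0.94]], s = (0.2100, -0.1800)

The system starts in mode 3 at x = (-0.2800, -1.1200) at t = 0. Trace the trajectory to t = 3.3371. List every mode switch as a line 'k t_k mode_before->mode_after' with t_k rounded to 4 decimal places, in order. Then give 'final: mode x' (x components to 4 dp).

1 0.9773 3->1
2 2.5422 1->2
final: 2 3.3671 2.9654

Mode 3: guard c·x = 0.9585 hit at Δt = 0.9773 (t = 0.9773), x⁻ = (1.2473, 0.1456) → reset → x⁺ = (1.3825, -0.0432), jump to mode 1
Mode 1: guard c·x = 6.9296 hit at Δt = 1.5649 (t = 2.5422), x⁻ = (-1.0784, 6.8569) → reset → x⁺ = (-1.1414, 6.0298), jump to mode 2
Mode 2: flow for 0.7949 to horizon, guard not reached → x = (3.3671, 2.9654)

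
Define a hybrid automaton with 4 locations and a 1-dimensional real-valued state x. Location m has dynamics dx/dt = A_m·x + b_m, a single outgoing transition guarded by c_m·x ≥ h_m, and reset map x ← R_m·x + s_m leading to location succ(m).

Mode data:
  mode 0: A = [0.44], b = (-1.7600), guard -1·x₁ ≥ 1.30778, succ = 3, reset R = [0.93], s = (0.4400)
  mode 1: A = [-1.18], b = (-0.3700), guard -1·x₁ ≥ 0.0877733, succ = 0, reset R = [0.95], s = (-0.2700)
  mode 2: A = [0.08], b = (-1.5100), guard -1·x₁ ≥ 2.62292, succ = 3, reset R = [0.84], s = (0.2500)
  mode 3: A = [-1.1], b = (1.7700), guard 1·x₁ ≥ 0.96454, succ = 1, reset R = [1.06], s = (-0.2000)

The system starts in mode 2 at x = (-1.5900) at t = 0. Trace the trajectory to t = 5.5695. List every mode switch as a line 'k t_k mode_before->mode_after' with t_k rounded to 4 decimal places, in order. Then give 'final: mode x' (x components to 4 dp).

1 0.6155 2->3
2 2.1697 3->1
3 3.5389 1->0
4 3.9894 0->3
5 5.1790 3->1
final: 1 0.4030

Mode 2: guard c·x = 2.6229 hit at Δt = 0.6155 (t = 0.6155), x⁻ = (-2.6229) → reset → x⁺ = (-1.9533), jump to mode 3
Mode 3: guard c·x = 0.9645 hit at Δt = 1.5542 (t = 2.1697), x⁻ = (0.9645) → reset → x⁺ = (0.8224), jump to mode 1
Mode 1: guard c·x = 0.0878 hit at Δt = 1.3692 (t = 3.5389), x⁻ = (-0.0878) → reset → x⁺ = (-0.3534), jump to mode 0
Mode 0: guard c·x = 1.3078 hit at Δt = 0.4505 (t = 3.9894), x⁻ = (-1.3078) → reset → x⁺ = (-0.7762), jump to mode 3
Mode 3: guard c·x = 0.9645 hit at Δt = 1.1896 (t = 5.1790), x⁻ = (0.9645) → reset → x⁺ = (0.8224), jump to mode 1
Mode 1: flow for 0.3905 to horizon, guard not reached → x = (0.4030)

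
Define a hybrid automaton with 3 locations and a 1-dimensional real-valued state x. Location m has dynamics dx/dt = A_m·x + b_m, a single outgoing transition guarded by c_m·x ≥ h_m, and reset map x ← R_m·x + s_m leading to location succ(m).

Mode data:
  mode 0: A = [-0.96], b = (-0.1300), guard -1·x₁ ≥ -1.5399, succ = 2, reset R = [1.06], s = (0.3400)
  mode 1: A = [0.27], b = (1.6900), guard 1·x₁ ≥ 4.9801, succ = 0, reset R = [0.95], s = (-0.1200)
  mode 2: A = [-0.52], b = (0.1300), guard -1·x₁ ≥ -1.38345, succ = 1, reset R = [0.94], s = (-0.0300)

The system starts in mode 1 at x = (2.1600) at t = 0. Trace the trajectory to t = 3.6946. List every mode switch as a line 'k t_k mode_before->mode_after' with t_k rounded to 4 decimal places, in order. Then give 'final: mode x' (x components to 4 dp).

1 1.0700 1->0
2 2.1548 0->2
3 2.9594 2->1
final: 1 2.9238

Mode 1: guard c·x = 4.9801 hit at Δt = 1.0700 (t = 1.0700), x⁻ = (4.9801) → reset → x⁺ = (4.6111), jump to mode 0
Mode 0: guard c·x = -1.5399 hit at Δt = 1.0848 (t = 2.1548), x⁻ = (1.5399) → reset → x⁺ = (1.9723), jump to mode 2
Mode 2: guard c·x = -1.3835 hit at Δt = 0.8046 (t = 2.9594), x⁻ = (1.3835) → reset → x⁺ = (1.2704), jump to mode 1
Mode 1: flow for 0.7352 to horizon, guard not reached → x = (2.9238)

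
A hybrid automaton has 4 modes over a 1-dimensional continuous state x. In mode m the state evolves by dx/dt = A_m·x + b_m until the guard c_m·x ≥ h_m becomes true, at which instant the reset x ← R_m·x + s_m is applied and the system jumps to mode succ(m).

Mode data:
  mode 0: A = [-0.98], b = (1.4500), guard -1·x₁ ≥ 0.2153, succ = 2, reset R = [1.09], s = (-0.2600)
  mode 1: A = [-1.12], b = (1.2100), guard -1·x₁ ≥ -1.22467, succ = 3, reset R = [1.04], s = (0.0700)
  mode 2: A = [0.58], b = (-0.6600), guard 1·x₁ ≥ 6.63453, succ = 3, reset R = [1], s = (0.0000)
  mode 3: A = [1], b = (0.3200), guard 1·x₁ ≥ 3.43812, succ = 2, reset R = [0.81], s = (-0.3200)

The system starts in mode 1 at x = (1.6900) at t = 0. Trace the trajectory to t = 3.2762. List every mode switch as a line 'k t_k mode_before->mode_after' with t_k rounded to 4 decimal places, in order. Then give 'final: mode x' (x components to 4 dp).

Mode 1: guard c·x = -1.2247 hit at Δt = 1.2865 (t = 1.2865), x⁻ = (1.2247) → reset → x⁺ = (1.3437), jump to mode 3
Mode 3: guard c·x = 3.4381 hit at Δt = 0.8149 (t = 2.1014), x⁻ = (3.4381) → reset → x⁺ = (2.4649), jump to mode 2
Mode 2: flow for 1.1748 to horizon, guard not reached → x = (3.7608)

1 1.2865 1->3
2 2.1014 3->2
final: 2 3.7608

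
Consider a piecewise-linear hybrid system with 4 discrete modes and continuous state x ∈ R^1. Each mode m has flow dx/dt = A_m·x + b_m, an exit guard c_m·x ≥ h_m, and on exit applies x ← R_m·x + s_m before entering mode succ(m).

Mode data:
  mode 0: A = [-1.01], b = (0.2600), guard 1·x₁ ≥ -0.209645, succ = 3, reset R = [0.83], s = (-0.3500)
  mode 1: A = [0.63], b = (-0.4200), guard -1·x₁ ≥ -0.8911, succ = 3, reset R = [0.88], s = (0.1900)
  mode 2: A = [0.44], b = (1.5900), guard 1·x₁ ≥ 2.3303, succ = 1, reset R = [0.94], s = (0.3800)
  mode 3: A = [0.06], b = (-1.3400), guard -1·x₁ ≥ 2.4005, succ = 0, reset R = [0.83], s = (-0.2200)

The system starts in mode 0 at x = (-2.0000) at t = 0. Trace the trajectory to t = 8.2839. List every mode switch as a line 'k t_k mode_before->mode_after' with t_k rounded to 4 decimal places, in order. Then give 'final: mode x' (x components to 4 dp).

Mode 0: guard c·x = -0.2096 hit at Δt = 1.5599 (t = 1.5599), x⁻ = (-0.2096) → reset → x⁺ = (-0.5240), jump to mode 3
Mode 3: guard c·x = 2.4005 hit at Δt = 1.3150 (t = 2.8749), x⁻ = (-2.4005) → reset → x⁺ = (-2.2124), jump to mode 0
Mode 0: guard c·x = -0.2096 hit at Δt = 1.6489 (t = 4.5238), x⁻ = (-0.2096) → reset → x⁺ = (-0.5240), jump to mode 3
Mode 3: guard c·x = 2.4005 hit at Δt = 1.3150 (t = 5.8388), x⁻ = (-2.4005) → reset → x⁺ = (-2.2124), jump to mode 0
Mode 0: guard c·x = -0.2096 hit at Δt = 1.6489 (t = 7.4878), x⁻ = (-0.2096) → reset → x⁺ = (-0.5240), jump to mode 3
Mode 3: flow for 0.7961 to horizon, guard not reached → x = (-1.6423)

1 1.5599 0->3
2 2.8749 3->0
3 4.5238 0->3
4 5.8388 3->0
5 7.4878 0->3
final: 3 -1.6423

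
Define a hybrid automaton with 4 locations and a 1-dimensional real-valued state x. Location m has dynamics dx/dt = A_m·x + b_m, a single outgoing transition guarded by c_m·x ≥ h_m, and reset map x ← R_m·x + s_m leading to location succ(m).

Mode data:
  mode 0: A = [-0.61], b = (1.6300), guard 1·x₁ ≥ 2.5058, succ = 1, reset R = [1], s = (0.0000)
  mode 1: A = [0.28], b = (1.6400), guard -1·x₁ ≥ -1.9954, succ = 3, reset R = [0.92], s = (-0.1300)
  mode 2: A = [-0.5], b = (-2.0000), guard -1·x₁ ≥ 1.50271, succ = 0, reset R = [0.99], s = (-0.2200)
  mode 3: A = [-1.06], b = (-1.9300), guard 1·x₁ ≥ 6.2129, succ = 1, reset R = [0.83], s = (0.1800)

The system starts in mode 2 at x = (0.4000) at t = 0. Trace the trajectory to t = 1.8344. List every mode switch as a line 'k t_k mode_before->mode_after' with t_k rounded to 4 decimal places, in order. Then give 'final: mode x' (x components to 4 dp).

1 1.1328 2->0
final: 0 -0.1827

Mode 2: guard c·x = 1.5027 hit at Δt = 1.1328 (t = 1.1328), x⁻ = (-1.5027) → reset → x⁺ = (-1.7077), jump to mode 0
Mode 0: flow for 0.7016 to horizon, guard not reached → x = (-0.1827)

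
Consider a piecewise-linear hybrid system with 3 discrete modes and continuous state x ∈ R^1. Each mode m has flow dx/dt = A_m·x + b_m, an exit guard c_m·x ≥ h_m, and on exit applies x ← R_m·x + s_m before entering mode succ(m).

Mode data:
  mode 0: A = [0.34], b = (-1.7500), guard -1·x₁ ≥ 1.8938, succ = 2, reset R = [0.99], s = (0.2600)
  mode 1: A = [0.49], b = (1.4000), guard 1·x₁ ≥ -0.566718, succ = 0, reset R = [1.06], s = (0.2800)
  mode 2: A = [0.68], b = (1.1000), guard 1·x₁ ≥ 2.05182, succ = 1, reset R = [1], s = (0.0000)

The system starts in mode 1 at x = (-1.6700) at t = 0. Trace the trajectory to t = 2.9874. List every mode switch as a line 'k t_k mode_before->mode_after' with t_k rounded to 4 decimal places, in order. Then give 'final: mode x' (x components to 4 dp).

1 1.3412 1->0
2 2.0849 0->2
final: 2 -1.6125

Mode 1: guard c·x = -0.5667 hit at Δt = 1.3412 (t = 1.3412), x⁻ = (-0.5667) → reset → x⁺ = (-0.3207), jump to mode 0
Mode 0: guard c·x = 1.8938 hit at Δt = 0.7437 (t = 2.0849), x⁻ = (-1.8938) → reset → x⁺ = (-1.6149), jump to mode 2
Mode 2: flow for 0.9025 to horizon, guard not reached → x = (-1.6125)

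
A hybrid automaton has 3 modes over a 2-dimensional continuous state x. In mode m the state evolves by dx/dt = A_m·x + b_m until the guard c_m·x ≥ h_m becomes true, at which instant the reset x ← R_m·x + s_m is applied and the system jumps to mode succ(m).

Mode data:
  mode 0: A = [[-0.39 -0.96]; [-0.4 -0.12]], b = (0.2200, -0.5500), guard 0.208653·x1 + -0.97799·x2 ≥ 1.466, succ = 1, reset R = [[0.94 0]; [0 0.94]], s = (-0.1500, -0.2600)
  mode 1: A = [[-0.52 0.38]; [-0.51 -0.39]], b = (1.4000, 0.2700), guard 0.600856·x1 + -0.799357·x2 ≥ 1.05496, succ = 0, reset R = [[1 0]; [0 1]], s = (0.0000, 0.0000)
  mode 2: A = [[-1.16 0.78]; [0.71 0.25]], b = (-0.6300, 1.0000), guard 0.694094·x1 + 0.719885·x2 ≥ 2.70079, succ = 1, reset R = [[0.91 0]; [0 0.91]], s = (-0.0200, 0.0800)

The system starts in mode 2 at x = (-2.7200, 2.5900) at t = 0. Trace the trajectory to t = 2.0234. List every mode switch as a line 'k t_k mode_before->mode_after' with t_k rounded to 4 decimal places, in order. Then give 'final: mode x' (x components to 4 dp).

Mode 2: guard c·x = 2.7008 hit at Δt = 1.0163 (t = 1.0163), x⁻ = (0.1810, 3.5772) → reset → x⁺ = (0.1447, 3.3353), jump to mode 1
Mode 1: flow for 1.0071 to horizon, guard not reached → x = (1.9621, 1.9520)

1 1.0163 2->1
final: 1 1.9621 1.9520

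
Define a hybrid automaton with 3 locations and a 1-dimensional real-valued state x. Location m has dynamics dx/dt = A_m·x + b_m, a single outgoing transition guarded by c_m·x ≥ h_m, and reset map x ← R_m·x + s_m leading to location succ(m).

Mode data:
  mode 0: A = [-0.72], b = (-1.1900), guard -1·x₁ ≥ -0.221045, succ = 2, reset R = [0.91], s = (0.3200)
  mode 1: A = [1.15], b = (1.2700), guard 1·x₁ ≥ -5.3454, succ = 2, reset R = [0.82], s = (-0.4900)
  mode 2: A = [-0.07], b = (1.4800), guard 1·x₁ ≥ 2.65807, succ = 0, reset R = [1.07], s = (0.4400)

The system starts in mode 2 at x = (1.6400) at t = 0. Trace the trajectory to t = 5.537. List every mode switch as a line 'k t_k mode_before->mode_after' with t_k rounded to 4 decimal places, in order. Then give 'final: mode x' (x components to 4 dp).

1 0.7659 2->0
2 2.1114 0->2
3 3.6742 2->0
4 5.0197 0->2
final: 2 1.2545

Mode 2: guard c·x = 2.6581 hit at Δt = 0.7659 (t = 0.7659), x⁻ = (2.6581) → reset → x⁺ = (3.2841), jump to mode 0
Mode 0: guard c·x = -0.2210 hit at Δt = 1.3455 (t = 2.1114), x⁻ = (0.2210) → reset → x⁺ = (0.5212), jump to mode 2
Mode 2: guard c·x = 2.6581 hit at Δt = 1.5628 (t = 3.6742), x⁻ = (2.6581) → reset → x⁺ = (3.2841), jump to mode 0
Mode 0: guard c·x = -0.2210 hit at Δt = 1.3455 (t = 5.0197), x⁻ = (0.2210) → reset → x⁺ = (0.5212), jump to mode 2
Mode 2: flow for 0.5173 to horizon, guard not reached → x = (1.2545)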